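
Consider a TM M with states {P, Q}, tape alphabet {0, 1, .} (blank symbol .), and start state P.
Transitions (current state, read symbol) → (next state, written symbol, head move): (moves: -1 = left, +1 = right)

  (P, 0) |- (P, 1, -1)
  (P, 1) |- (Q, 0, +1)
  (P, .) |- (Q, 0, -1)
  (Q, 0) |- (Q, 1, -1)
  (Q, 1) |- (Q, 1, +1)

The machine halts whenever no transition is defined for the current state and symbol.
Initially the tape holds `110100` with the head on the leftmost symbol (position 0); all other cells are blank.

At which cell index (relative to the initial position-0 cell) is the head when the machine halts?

6

state=P head=0 tape=[1]10100.   (P,1)→(Q,0,+1)
state=Q head=1 tape=0[1]0100.   (Q,1)→(Q,1,+1)
state=Q head=2 tape=01[0]100.   (Q,0)→(Q,1,-1)
state=Q head=1 tape=0[1]1100.   (Q,1)→(Q,1,+1)
state=Q head=2 tape=01[1]100.   (Q,1)→(Q,1,+1)
state=Q head=3 tape=011[1]00.   (Q,1)→(Q,1,+1)
state=Q head=4 tape=0111[0]0.   (Q,0)→(Q,1,-1)
state=Q head=3 tape=011[1]10.   (Q,1)→(Q,1,+1)
state=Q head=4 tape=0111[1]0.   (Q,1)→(Q,1,+1)
state=Q head=5 tape=01111[0].   (Q,0)→(Q,1,-1)
state=Q head=4 tape=0111[1]1.   (Q,1)→(Q,1,+1)
state=Q head=5 tape=01111[1].   (Q,1)→(Q,1,+1)
state=Q head=6 tape=011111[.]
At halt the head is at cell 6.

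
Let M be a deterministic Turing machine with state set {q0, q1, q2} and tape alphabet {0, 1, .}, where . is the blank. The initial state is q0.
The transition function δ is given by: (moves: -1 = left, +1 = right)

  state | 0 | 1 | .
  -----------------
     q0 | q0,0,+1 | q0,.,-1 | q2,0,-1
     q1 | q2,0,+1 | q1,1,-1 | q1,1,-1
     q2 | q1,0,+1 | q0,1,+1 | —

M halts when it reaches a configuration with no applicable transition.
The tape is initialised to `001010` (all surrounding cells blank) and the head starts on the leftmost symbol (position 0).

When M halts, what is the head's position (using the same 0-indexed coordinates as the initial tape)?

q0 | [0]01010..   read 0 → write 0, move +1, go to q0
q0 | 0[0]1010..   read 0 → write 0, move +1, go to q0
q0 | 00[1]010..   read 1 → write ., move -1, go to q0
q0 | 0[0].010..   read 0 → write 0, move +1, go to q0
q0 | 00[.]010..   read . → write 0, move -1, go to q2
q2 | 0[0]0010..   read 0 → write 0, move +1, go to q1
q1 | 00[0]010..   read 0 → write 0, move +1, go to q2
q2 | 000[0]10..   read 0 → write 0, move +1, go to q1
q1 | 0000[1]0..   read 1 → write 1, move -1, go to q1
q1 | 000[0]10..   read 0 → write 0, move +1, go to q2
q2 | 0000[1]0..   read 1 → write 1, move +1, go to q0
q0 | 00001[0]..   read 0 → write 0, move +1, go to q0
q0 | 000010[.].   read . → write 0, move -1, go to q2
q2 | 00001[0]0.   read 0 → write 0, move +1, go to q1
q1 | 000010[0].   read 0 → write 0, move +1, go to q2
q2 | 0000100[.]
At halt the head is at cell 7.

7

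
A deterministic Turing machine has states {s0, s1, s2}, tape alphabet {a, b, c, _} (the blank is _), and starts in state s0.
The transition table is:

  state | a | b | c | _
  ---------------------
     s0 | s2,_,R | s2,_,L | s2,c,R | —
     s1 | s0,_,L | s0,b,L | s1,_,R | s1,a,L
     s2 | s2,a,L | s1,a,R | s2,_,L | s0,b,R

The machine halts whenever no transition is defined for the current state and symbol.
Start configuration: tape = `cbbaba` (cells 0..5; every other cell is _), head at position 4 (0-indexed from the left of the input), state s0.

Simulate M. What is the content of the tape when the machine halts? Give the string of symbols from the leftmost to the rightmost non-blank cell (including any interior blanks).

s0 | cbba[b]a   read b → write _, move L, go to s2
s2 | cbb[a]_a   read a → write a, move L, go to s2
s2 | cb[b]a_a   read b → write a, move R, go to s1
s1 | cba[a]_a   read a → write _, move L, go to s0
s0 | cb[a]__a   read a → write _, move R, go to s2
s2 | cb_[_]_a   read _ → write b, move R, go to s0
s0 | cb_b[_]a
The non-blank tape span at halt is cb_b_a.

cb_b_a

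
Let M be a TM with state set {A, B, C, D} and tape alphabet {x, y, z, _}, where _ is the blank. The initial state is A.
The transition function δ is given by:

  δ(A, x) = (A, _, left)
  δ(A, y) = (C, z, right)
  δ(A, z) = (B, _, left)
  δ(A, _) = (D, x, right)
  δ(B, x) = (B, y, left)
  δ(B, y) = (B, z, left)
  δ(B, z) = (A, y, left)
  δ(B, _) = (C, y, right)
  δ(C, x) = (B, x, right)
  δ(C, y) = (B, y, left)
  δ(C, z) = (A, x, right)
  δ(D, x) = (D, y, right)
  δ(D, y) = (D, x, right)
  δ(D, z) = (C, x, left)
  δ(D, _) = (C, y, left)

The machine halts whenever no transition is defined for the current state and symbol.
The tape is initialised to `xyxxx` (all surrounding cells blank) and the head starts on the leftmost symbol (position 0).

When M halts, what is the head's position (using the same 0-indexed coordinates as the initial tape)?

-1

state=A head=0 tape=____[x]yxxx   (A,x)→(A,_,left)
state=A head=-1 tape=___[_]_yxxx   (A,_)→(D,x,right)
state=D head=0 tape=___x[_]yxxx   (D,_)→(C,y,left)
state=C head=-1 tape=___[x]yyxxx   (C,x)→(B,x,right)
state=B head=0 tape=___x[y]yxxx   (B,y)→(B,z,left)
state=B head=-1 tape=___[x]zyxxx   (B,x)→(B,y,left)
state=B head=-2 tape=__[_]yzyxxx   (B,_)→(C,y,right)
state=C head=-1 tape=__y[y]zyxxx   (C,y)→(B,y,left)
state=B head=-2 tape=__[y]yzyxxx   (B,y)→(B,z,left)
state=B head=-3 tape=_[_]zyzyxxx   (B,_)→(C,y,right)
state=C head=-2 tape=_y[z]yzyxxx   (C,z)→(A,x,right)
state=A head=-1 tape=_yx[y]zyxxx   (A,y)→(C,z,right)
state=C head=0 tape=_yxz[z]yxxx   (C,z)→(A,x,right)
state=A head=1 tape=_yxzx[y]xxx   (A,y)→(C,z,right)
state=C head=2 tape=_yxzxz[x]xx   (C,x)→(B,x,right)
state=B head=3 tape=_yxzxzx[x]x   (B,x)→(B,y,left)
state=B head=2 tape=_yxzxz[x]yx   (B,x)→(B,y,left)
state=B head=1 tape=_yxzx[z]yyx   (B,z)→(A,y,left)
state=A head=0 tape=_yxz[x]yyyx   (A,x)→(A,_,left)
state=A head=-1 tape=_yx[z]_yyyx   (A,z)→(B,_,left)
state=B head=-2 tape=_y[x]__yyyx   (B,x)→(B,y,left)
state=B head=-3 tape=_[y]y__yyyx   (B,y)→(B,z,left)
state=B head=-4 tape=[_]zy__yyyx   (B,_)→(C,y,right)
state=C head=-3 tape=y[z]y__yyyx   (C,z)→(A,x,right)
state=A head=-2 tape=yx[y]__yyyx   (A,y)→(C,z,right)
state=C head=-1 tape=yxz[_]_yyyx
At halt the head is at cell -1.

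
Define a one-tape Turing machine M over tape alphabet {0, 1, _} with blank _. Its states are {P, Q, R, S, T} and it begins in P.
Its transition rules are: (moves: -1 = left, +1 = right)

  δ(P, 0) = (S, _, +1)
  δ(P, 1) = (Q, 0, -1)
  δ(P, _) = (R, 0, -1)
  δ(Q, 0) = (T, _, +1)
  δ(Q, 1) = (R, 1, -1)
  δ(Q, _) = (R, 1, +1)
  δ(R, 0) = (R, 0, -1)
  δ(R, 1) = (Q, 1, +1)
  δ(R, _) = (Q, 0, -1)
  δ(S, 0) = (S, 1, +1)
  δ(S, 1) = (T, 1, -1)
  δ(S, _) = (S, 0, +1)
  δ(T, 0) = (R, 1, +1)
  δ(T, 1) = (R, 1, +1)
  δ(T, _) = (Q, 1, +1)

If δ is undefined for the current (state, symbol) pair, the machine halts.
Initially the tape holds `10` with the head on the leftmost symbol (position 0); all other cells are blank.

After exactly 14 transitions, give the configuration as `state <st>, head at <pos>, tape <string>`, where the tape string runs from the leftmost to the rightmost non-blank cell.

P | ___[1]0_   read 1 → write 0, move -1, go to Q
Q | __[_]00_   read _ → write 1, move +1, go to R
R | __1[0]0_   read 0 → write 0, move -1, go to R
R | __[1]00_   read 1 → write 1, move +1, go to Q
Q | __1[0]0_   read 0 → write _, move +1, go to T
T | __1_[0]_   read 0 → write 1, move +1, go to R
R | __1_1[_]   read _ → write 0, move -1, go to Q
Q | __1_[1]0   read 1 → write 1, move -1, go to R
R | __1[_]10   read _ → write 0, move -1, go to Q
Q | __[1]010   read 1 → write 1, move -1, go to R
R | _[_]1010   read _ → write 0, move -1, go to Q
Q | [_]01010   read _ → write 1, move +1, go to R
R | 1[0]1010   read 0 → write 0, move -1, go to R
R | [1]01010   read 1 → write 1, move +1, go to Q
Q | 1[0]1010
After 14 steps: state Q, head at -2, tape 101010.

state Q, head at -2, tape 101010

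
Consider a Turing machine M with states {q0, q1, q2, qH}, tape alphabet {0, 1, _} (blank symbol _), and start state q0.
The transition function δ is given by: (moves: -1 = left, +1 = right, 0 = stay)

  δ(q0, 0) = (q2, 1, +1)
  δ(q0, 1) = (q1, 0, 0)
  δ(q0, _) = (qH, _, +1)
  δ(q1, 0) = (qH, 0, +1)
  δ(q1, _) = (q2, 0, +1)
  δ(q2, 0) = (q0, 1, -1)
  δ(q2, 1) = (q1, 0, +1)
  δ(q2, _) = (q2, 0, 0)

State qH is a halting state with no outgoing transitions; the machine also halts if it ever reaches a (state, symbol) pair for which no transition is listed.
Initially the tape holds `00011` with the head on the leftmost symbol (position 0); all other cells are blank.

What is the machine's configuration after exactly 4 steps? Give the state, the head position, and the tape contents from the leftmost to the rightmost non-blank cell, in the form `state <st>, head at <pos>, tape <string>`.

state qH, head at 1, tape 01011

q0 | [0]0011   read 0 → write 1, move +1, go to q2
q2 | 1[0]011   read 0 → write 1, move -1, go to q0
q0 | [1]1011   read 1 → write 0, move 0, go to q1
q1 | [0]1011   read 0 → write 0, move +1, go to qH
qH | 0[1]011
After 4 steps: state qH, head at 1, tape 01011.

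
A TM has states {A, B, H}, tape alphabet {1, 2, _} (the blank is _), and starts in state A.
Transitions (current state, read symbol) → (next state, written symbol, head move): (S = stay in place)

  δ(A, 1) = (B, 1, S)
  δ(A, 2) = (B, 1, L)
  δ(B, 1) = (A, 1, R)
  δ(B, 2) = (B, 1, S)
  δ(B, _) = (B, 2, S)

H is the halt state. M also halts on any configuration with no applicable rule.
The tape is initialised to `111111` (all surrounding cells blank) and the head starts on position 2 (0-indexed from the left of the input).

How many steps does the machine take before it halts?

8

state=A head=2 tape=11[1]111_   (A,1)→(B,1,S)
state=B head=2 tape=11[1]111_   (B,1)→(A,1,R)
state=A head=3 tape=111[1]11_   (A,1)→(B,1,S)
state=B head=3 tape=111[1]11_   (B,1)→(A,1,R)
state=A head=4 tape=1111[1]1_   (A,1)→(B,1,S)
state=B head=4 tape=1111[1]1_   (B,1)→(A,1,R)
state=A head=5 tape=11111[1]_   (A,1)→(B,1,S)
state=B head=5 tape=11111[1]_   (B,1)→(A,1,R)
state=A head=6 tape=111111[_]
M halts after 8 transitions.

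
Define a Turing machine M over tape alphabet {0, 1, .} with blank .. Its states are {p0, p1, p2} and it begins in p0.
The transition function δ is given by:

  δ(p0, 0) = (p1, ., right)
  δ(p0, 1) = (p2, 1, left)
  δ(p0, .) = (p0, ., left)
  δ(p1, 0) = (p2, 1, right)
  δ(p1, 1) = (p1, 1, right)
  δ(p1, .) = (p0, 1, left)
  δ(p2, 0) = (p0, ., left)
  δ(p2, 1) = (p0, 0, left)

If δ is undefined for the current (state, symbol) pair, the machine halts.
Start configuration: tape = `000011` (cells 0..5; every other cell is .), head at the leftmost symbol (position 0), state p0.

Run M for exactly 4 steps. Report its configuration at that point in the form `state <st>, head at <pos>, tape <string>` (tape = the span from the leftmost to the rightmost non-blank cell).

state p2, head at 0, tape 1.011

state=p0 head=0 tape=[0]00011   (p0,0)→(p1,.,right)
state=p1 head=1 tape=.[0]0011   (p1,0)→(p2,1,right)
state=p2 head=2 tape=.1[0]011   (p2,0)→(p0,.,left)
state=p0 head=1 tape=.[1].011   (p0,1)→(p2,1,left)
state=p2 head=0 tape=[.]1.011
After 4 steps: state p2, head at 0, tape 1.011.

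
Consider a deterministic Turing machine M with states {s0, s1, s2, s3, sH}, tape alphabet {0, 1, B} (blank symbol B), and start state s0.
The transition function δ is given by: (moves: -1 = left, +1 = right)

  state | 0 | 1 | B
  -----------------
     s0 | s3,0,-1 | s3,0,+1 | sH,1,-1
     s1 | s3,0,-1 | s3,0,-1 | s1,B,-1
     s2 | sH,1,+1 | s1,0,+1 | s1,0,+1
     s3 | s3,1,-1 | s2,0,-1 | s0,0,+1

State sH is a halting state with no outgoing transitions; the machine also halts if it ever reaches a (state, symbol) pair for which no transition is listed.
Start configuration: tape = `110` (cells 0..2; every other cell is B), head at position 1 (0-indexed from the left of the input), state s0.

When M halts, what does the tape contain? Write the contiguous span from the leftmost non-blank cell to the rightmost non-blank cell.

010111

state=s0 head=1 tape=BBB1[1]0   (s0,1)→(s3,0,+1)
state=s3 head=2 tape=BBB10[0]   (s3,0)→(s3,1,-1)
state=s3 head=1 tape=BBB1[0]1   (s3,0)→(s3,1,-1)
state=s3 head=0 tape=BBB[1]11   (s3,1)→(s2,0,-1)
state=s2 head=-1 tape=BB[B]011   (s2,B)→(s1,0,+1)
state=s1 head=0 tape=BB0[0]11   (s1,0)→(s3,0,-1)
state=s3 head=-1 tape=BB[0]011   (s3,0)→(s3,1,-1)
state=s3 head=-2 tape=B[B]1011   (s3,B)→(s0,0,+1)
state=s0 head=-1 tape=B0[1]011   (s0,1)→(s3,0,+1)
state=s3 head=0 tape=B00[0]11   (s3,0)→(s3,1,-1)
state=s3 head=-1 tape=B0[0]111   (s3,0)→(s3,1,-1)
state=s3 head=-2 tape=B[0]1111   (s3,0)→(s3,1,-1)
state=s3 head=-3 tape=[B]11111   (s3,B)→(s0,0,+1)
state=s0 head=-2 tape=0[1]1111   (s0,1)→(s3,0,+1)
state=s3 head=-1 tape=00[1]111   (s3,1)→(s2,0,-1)
state=s2 head=-2 tape=0[0]0111   (s2,0)→(sH,1,+1)
state=sH head=-1 tape=01[0]111
The non-blank tape span at halt is 010111.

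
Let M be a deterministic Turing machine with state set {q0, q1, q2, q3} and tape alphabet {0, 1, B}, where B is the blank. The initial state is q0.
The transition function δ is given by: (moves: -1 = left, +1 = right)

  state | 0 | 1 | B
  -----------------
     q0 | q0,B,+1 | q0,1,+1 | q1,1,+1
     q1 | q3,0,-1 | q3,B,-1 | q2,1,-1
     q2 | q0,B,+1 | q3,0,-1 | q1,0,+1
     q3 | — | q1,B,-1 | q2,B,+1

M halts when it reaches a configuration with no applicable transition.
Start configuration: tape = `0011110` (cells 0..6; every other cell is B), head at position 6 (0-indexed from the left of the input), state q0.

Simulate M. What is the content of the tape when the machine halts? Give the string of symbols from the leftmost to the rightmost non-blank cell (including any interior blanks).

0011110BB01

state=q0 head=6 tape=001111[0]BBBB   (q0,0)→(q0,B,+1)
state=q0 head=7 tape=001111B[B]BBB   (q0,B)→(q1,1,+1)
state=q1 head=8 tape=001111B1[B]BB   (q1,B)→(q2,1,-1)
state=q2 head=7 tape=001111B[1]1BB   (q2,1)→(q3,0,-1)
state=q3 head=6 tape=001111[B]01BB   (q3,B)→(q2,B,+1)
state=q2 head=7 tape=001111B[0]1BB   (q2,0)→(q0,B,+1)
state=q0 head=8 tape=001111BB[1]BB   (q0,1)→(q0,1,+1)
state=q0 head=9 tape=001111BB1[B]B   (q0,B)→(q1,1,+1)
state=q1 head=10 tape=001111BB11[B]   (q1,B)→(q2,1,-1)
state=q2 head=9 tape=001111BB1[1]1   (q2,1)→(q3,0,-1)
state=q3 head=8 tape=001111BB[1]01   (q3,1)→(q1,B,-1)
state=q1 head=7 tape=001111B[B]B01   (q1,B)→(q2,1,-1)
state=q2 head=6 tape=001111[B]1B01   (q2,B)→(q1,0,+1)
state=q1 head=7 tape=0011110[1]B01   (q1,1)→(q3,B,-1)
state=q3 head=6 tape=001111[0]BB01
The non-blank tape span at halt is 0011110BB01.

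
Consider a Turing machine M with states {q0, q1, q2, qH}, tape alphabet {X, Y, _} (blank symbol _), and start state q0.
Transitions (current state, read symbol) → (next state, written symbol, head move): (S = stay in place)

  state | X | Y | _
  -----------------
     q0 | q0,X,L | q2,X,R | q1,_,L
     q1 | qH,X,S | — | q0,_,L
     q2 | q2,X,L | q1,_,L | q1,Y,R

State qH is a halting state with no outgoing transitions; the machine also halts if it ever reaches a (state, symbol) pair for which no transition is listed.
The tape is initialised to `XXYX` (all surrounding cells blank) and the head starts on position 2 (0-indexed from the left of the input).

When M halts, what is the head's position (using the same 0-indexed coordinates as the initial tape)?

0

state=q0 head=2 tape=_XX[Y]X   (q0,Y)→(q2,X,R)
state=q2 head=3 tape=_XXX[X]   (q2,X)→(q2,X,L)
state=q2 head=2 tape=_XX[X]X   (q2,X)→(q2,X,L)
state=q2 head=1 tape=_X[X]XX   (q2,X)→(q2,X,L)
state=q2 head=0 tape=_[X]XXX   (q2,X)→(q2,X,L)
state=q2 head=-1 tape=[_]XXXX   (q2,_)→(q1,Y,R)
state=q1 head=0 tape=Y[X]XXX   (q1,X)→(qH,X,S)
state=qH head=0 tape=Y[X]XXX
At halt the head is at cell 0.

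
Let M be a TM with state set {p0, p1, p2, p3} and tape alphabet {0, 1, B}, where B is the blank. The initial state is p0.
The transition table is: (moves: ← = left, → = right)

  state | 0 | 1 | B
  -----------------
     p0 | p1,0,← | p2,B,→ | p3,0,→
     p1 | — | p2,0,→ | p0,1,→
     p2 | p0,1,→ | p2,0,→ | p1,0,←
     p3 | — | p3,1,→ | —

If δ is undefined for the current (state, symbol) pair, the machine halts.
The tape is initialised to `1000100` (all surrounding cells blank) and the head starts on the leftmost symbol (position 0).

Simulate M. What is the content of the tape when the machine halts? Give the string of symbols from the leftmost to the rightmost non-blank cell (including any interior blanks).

001B010

state=p0 head=0 tape=[1]000100BB   (p0,1)→(p2,B,→)
state=p2 head=1 tape=B[0]00100BB   (p2,0)→(p0,1,→)
state=p0 head=2 tape=B1[0]0100BB   (p0,0)→(p1,0,←)
state=p1 head=1 tape=B[1]00100BB   (p1,1)→(p2,0,→)
state=p2 head=2 tape=B0[0]0100BB   (p2,0)→(p0,1,→)
state=p0 head=3 tape=B01[0]100BB   (p0,0)→(p1,0,←)
state=p1 head=2 tape=B0[1]0100BB   (p1,1)→(p2,0,→)
state=p2 head=3 tape=B00[0]100BB   (p2,0)→(p0,1,→)
state=p0 head=4 tape=B001[1]00BB   (p0,1)→(p2,B,→)
state=p2 head=5 tape=B001B[0]0BB   (p2,0)→(p0,1,→)
state=p0 head=6 tape=B001B1[0]BB   (p0,0)→(p1,0,←)
state=p1 head=5 tape=B001B[1]0BB   (p1,1)→(p2,0,→)
state=p2 head=6 tape=B001B0[0]BB   (p2,0)→(p0,1,→)
state=p0 head=7 tape=B001B01[B]B   (p0,B)→(p3,0,→)
state=p3 head=8 tape=B001B010[B]
The non-blank tape span at halt is 001B010.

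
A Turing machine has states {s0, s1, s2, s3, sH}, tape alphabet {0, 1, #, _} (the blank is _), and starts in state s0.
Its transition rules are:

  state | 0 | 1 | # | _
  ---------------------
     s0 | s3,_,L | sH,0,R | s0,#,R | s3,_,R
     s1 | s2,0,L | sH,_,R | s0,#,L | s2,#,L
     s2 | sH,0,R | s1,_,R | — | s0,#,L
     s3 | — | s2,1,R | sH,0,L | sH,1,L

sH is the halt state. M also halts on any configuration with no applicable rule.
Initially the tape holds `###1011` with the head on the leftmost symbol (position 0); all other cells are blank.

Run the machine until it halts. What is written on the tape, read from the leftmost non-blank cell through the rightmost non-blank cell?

s0 | [#]##1011   read # → write #, move R, go to s0
s0 | #[#]#1011   read # → write #, move R, go to s0
s0 | ##[#]1011   read # → write #, move R, go to s0
s0 | ###[1]011   read 1 → write 0, move R, go to sH
sH | ###0[0]11
The non-blank tape span at halt is ###0011.

###0011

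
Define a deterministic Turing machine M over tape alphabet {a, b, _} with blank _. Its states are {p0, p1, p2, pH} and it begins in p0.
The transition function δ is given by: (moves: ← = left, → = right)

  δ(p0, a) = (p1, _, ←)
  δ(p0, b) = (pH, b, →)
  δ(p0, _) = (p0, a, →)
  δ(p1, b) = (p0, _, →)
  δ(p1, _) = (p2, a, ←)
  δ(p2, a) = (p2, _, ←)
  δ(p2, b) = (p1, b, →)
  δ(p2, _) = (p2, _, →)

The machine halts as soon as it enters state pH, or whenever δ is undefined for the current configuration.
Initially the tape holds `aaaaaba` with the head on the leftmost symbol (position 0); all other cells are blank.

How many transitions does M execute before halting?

20

p0 | __[a]aaaaba   read a → write _, move ←, go to p1
p1 | _[_]_aaaaba   read _ → write a, move ←, go to p2
p2 | [_]a_aaaaba   read _ → write _, move →, go to p2
p2 | _[a]_aaaaba   read a → write _, move ←, go to p2
p2 | [_]__aaaaba   read _ → write _, move →, go to p2
p2 | _[_]_aaaaba   read _ → write _, move →, go to p2
p2 | __[_]aaaaba   read _ → write _, move →, go to p2
p2 | ___[a]aaaba   read a → write _, move ←, go to p2
p2 | __[_]_aaaba   read _ → write _, move →, go to p2
p2 | ___[_]aaaba   read _ → write _, move →, go to p2
p2 | ____[a]aaba   read a → write _, move ←, go to p2
p2 | ___[_]_aaba   read _ → write _, move →, go to p2
p2 | ____[_]aaba   read _ → write _, move →, go to p2
p2 | _____[a]aba   read a → write _, move ←, go to p2
p2 | ____[_]_aba   read _ → write _, move →, go to p2
p2 | _____[_]aba   read _ → write _, move →, go to p2
p2 | ______[a]ba   read a → write _, move ←, go to p2
p2 | _____[_]_ba   read _ → write _, move →, go to p2
p2 | ______[_]ba   read _ → write _, move →, go to p2
p2 | _______[b]a   read b → write b, move →, go to p1
p1 | _______b[a]
M halts after 20 transitions.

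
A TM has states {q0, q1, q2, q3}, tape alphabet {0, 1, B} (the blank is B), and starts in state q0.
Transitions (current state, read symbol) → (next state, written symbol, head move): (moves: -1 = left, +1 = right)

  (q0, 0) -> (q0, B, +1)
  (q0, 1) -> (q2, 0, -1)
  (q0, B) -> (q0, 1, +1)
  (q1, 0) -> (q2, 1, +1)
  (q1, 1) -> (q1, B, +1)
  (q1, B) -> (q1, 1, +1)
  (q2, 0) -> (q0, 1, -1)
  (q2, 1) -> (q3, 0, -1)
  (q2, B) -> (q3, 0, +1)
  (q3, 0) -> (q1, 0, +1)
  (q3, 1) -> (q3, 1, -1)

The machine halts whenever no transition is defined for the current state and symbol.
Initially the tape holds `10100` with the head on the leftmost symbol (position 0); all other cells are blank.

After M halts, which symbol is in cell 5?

0

q0 | B[1]0100BB   read 1 → write 0, move -1, go to q2
q2 | [B]00100BB   read B → write 0, move +1, go to q3
q3 | 0[0]0100BB   read 0 → write 0, move +1, go to q1
q1 | 00[0]100BB   read 0 → write 1, move +1, go to q2
q2 | 001[1]00BB   read 1 → write 0, move -1, go to q3
q3 | 00[1]000BB   read 1 → write 1, move -1, go to q3
q3 | 0[0]1000BB   read 0 → write 0, move +1, go to q1
q1 | 00[1]000BB   read 1 → write B, move +1, go to q1
q1 | 00B[0]00BB   read 0 → write 1, move +1, go to q2
q2 | 00B1[0]0BB   read 0 → write 1, move -1, go to q0
q0 | 00B[1]10BB   read 1 → write 0, move -1, go to q2
q2 | 00[B]010BB   read B → write 0, move +1, go to q3
q3 | 000[0]10BB   read 0 → write 0, move +1, go to q1
q1 | 0000[1]0BB   read 1 → write B, move +1, go to q1
q1 | 0000B[0]BB   read 0 → write 1, move +1, go to q2
q2 | 0000B1[B]B   read B → write 0, move +1, go to q3
q3 | 0000B10[B]
Cell 5 holds 0 when M halts.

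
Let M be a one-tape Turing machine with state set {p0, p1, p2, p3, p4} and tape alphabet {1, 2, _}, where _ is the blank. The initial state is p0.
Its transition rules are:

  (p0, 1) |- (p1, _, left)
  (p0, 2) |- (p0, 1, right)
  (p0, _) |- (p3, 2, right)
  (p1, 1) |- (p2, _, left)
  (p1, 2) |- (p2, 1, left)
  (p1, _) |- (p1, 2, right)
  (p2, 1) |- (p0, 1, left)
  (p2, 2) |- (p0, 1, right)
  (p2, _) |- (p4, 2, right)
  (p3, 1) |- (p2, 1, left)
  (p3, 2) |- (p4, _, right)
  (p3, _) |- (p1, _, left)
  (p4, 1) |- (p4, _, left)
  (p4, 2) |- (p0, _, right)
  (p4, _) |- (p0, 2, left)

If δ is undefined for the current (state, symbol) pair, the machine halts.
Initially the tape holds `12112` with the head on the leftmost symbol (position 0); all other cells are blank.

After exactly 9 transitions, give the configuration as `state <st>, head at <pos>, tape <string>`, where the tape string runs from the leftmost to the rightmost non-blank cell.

p0 | _[1]2112   read 1 → write _, move left, go to p1
p1 | [_]_2112   read _ → write 2, move right, go to p1
p1 | 2[_]2112   read _ → write 2, move right, go to p1
p1 | 22[2]112   read 2 → write 1, move left, go to p2
p2 | 2[2]1112   read 2 → write 1, move right, go to p0
p0 | 21[1]112   read 1 → write _, move left, go to p1
p1 | 2[1]_112   read 1 → write _, move left, go to p2
p2 | [2]__112   read 2 → write 1, move right, go to p0
p0 | 1[_]_112   read _ → write 2, move right, go to p3
p3 | 12[_]112
After 9 steps: state p3, head at 1, tape 12_112.

state p3, head at 1, tape 12_112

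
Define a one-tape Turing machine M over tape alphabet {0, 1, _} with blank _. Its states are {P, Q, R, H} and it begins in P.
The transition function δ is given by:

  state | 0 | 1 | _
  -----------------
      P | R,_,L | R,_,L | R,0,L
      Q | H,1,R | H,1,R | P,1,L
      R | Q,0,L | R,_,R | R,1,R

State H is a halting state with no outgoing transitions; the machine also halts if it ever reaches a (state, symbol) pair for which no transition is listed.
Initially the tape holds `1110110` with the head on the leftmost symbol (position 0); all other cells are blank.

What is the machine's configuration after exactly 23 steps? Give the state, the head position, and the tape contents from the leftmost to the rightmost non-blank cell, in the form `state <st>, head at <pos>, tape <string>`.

state P, head at -1, tape 11010110

state=P head=0 tape=__[1]110110   (P,1)→(R,_,L)
state=R head=-1 tape=_[_]_110110   (R,_)→(R,1,R)
state=R head=0 tape=_1[_]110110   (R,_)→(R,1,R)
state=R head=1 tape=_11[1]10110   (R,1)→(R,_,R)
state=R head=2 tape=_11_[1]0110   (R,1)→(R,_,R)
state=R head=3 tape=_11__[0]110   (R,0)→(Q,0,L)
state=Q head=2 tape=_11_[_]0110   (Q,_)→(P,1,L)
state=P head=1 tape=_11[_]10110   (P,_)→(R,0,L)
state=R head=0 tape=_1[1]010110   (R,1)→(R,_,R)
state=R head=1 tape=_1_[0]10110   (R,0)→(Q,0,L)
state=Q head=0 tape=_1[_]010110   (Q,_)→(P,1,L)
state=P head=-1 tape=_[1]1010110   (P,1)→(R,_,L)
state=R head=-2 tape=[_]_1010110   (R,_)→(R,1,R)
state=R head=-1 tape=1[_]1010110   (R,_)→(R,1,R)
state=R head=0 tape=11[1]010110   (R,1)→(R,_,R)
state=R head=1 tape=11_[0]10110   (R,0)→(Q,0,L)
state=Q head=0 tape=11[_]010110   (Q,_)→(P,1,L)
state=P head=-1 tape=1[1]1010110   (P,1)→(R,_,L)
state=R head=-2 tape=[1]_1010110   (R,1)→(R,_,R)
state=R head=-1 tape=_[_]1010110   (R,_)→(R,1,R)
state=R head=0 tape=_1[1]010110   (R,1)→(R,_,R)
state=R head=1 tape=_1_[0]10110   (R,0)→(Q,0,L)
state=Q head=0 tape=_1[_]010110   (Q,_)→(P,1,L)
state=P head=-1 tape=_[1]1010110
After 23 steps: state P, head at -1, tape 11010110.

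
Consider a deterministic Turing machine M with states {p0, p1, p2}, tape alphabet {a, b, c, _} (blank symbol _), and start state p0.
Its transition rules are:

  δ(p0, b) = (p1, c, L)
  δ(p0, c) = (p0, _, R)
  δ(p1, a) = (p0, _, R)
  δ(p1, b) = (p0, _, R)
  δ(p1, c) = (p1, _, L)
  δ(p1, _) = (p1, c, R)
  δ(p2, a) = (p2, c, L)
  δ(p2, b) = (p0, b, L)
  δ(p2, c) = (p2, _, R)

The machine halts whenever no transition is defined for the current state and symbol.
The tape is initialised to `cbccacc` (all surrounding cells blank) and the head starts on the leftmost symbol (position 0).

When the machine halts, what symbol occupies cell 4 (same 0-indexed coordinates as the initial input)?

_

p0 | ___[c]bccacc_   read c → write _, move R, go to p0
p0 | ____[b]ccacc_   read b → write c, move L, go to p1
p1 | ___[_]cccacc_   read _ → write c, move R, go to p1
p1 | ___c[c]ccacc_   read c → write _, move L, go to p1
p1 | ___[c]_ccacc_   read c → write _, move L, go to p1
p1 | __[_]__ccacc_   read _ → write c, move R, go to p1
p1 | __c[_]_ccacc_   read _ → write c, move R, go to p1
p1 | __cc[_]ccacc_   read _ → write c, move R, go to p1
p1 | __ccc[c]cacc_   read c → write _, move L, go to p1
p1 | __cc[c]_cacc_   read c → write _, move L, go to p1
p1 | __c[c]__cacc_   read c → write _, move L, go to p1
p1 | __[c]___cacc_   read c → write _, move L, go to p1
p1 | _[_]____cacc_   read _ → write c, move R, go to p1
p1 | _c[_]___cacc_   read _ → write c, move R, go to p1
p1 | _cc[_]__cacc_   read _ → write c, move R, go to p1
p1 | _ccc[_]_cacc_   read _ → write c, move R, go to p1
p1 | _cccc[_]cacc_   read _ → write c, move R, go to p1
p1 | _ccccc[c]acc_   read c → write _, move L, go to p1
p1 | _cccc[c]_acc_   read c → write _, move L, go to p1
p1 | _ccc[c]__acc_   read c → write _, move L, go to p1
p1 | _cc[c]___acc_   read c → write _, move L, go to p1
p1 | _c[c]____acc_   read c → write _, move L, go to p1
p1 | _[c]_____acc_   read c → write _, move L, go to p1
p1 | [_]______acc_   read _ → write c, move R, go to p1
p1 | c[_]_____acc_   read _ → write c, move R, go to p1
p1 | cc[_]____acc_   read _ → write c, move R, go to p1
p1 | ccc[_]___acc_   read _ → write c, move R, go to p1
p1 | cccc[_]__acc_   read _ → write c, move R, go to p1
p1 | ccccc[_]_acc_   read _ → write c, move R, go to p1
p1 | cccccc[_]acc_   read _ → write c, move R, go to p1
p1 | ccccccc[a]cc_   read a → write _, move R, go to p0
p0 | ccccccc_[c]c_   read c → write _, move R, go to p0
p0 | ccccccc__[c]_   read c → write _, move R, go to p0
p0 | ccccccc___[_]
Cell 4 holds _ when M halts.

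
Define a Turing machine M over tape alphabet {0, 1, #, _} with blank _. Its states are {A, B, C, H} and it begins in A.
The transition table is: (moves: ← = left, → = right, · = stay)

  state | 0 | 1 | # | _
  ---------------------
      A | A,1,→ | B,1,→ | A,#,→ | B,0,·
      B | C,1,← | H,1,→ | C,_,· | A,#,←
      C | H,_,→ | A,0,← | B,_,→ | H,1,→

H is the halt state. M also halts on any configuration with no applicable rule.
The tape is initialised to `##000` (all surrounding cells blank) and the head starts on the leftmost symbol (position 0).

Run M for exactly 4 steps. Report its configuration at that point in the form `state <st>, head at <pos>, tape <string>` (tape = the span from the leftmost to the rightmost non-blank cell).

state=A head=0 tape=[#]#000   (A,#)→(A,#,→)
state=A head=1 tape=#[#]000   (A,#)→(A,#,→)
state=A head=2 tape=##[0]00   (A,0)→(A,1,→)
state=A head=3 tape=##1[0]0   (A,0)→(A,1,→)
state=A head=4 tape=##11[0]
After 4 steps: state A, head at 4, tape ##110.

state A, head at 4, tape ##110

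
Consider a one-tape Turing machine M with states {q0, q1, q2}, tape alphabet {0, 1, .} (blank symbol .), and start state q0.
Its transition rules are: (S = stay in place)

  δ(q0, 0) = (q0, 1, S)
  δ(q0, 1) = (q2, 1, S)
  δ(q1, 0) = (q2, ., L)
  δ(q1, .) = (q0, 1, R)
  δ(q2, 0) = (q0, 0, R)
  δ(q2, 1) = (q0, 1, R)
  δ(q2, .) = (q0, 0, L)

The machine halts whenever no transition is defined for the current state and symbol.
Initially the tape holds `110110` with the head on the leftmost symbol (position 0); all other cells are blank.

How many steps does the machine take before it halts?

14

q0 | [1]10110.   read 1 → write 1, move S, go to q2
q2 | [1]10110.   read 1 → write 1, move R, go to q0
q0 | 1[1]0110.   read 1 → write 1, move S, go to q2
q2 | 1[1]0110.   read 1 → write 1, move R, go to q0
q0 | 11[0]110.   read 0 → write 1, move S, go to q0
q0 | 11[1]110.   read 1 → write 1, move S, go to q2
q2 | 11[1]110.   read 1 → write 1, move R, go to q0
q0 | 111[1]10.   read 1 → write 1, move S, go to q2
q2 | 111[1]10.   read 1 → write 1, move R, go to q0
q0 | 1111[1]0.   read 1 → write 1, move S, go to q2
q2 | 1111[1]0.   read 1 → write 1, move R, go to q0
q0 | 11111[0].   read 0 → write 1, move S, go to q0
q0 | 11111[1].   read 1 → write 1, move S, go to q2
q2 | 11111[1].   read 1 → write 1, move R, go to q0
q0 | 111111[.]
M halts after 14 transitions.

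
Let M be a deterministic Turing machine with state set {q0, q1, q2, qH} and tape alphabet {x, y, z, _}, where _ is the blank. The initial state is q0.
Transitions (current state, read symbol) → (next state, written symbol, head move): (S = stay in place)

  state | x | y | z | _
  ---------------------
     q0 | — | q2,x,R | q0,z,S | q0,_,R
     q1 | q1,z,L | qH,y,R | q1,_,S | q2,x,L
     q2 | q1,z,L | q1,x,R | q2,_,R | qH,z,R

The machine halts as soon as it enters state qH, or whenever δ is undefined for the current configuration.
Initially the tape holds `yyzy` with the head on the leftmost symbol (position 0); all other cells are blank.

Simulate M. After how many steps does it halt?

q0 | __[y]yzy   read y → write x, move R, go to q2
q2 | __x[y]zy   read y → write x, move R, go to q1
q1 | __xx[z]y   read z → write _, move S, go to q1
q1 | __xx[_]y   read _ → write x, move L, go to q2
q2 | __x[x]xy   read x → write z, move L, go to q1
q1 | __[x]zxy   read x → write z, move L, go to q1
q1 | _[_]zzxy   read _ → write x, move L, go to q2
q2 | [_]xzzxy   read _ → write z, move R, go to qH
qH | z[x]zzxy
M halts after 8 transitions.

8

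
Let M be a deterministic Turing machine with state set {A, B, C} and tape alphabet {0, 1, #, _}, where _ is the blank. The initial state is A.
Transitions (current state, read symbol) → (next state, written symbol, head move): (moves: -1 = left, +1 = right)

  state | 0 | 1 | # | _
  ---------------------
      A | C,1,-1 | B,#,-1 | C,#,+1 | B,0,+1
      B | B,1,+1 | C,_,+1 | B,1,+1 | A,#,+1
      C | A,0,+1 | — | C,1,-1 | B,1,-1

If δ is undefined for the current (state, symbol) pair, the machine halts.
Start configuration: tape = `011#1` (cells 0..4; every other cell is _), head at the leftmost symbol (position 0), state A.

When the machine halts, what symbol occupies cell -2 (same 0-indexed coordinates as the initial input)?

1

A | __[0]11#1   read 0 → write 1, move -1, go to C
C | _[_]111#1   read _ → write 1, move -1, go to B
B | [_]1111#1   read _ → write #, move +1, go to A
A | #[1]111#1   read 1 → write #, move -1, go to B
B | [#]#111#1   read # → write 1, move +1, go to B
B | 1[#]111#1   read # → write 1, move +1, go to B
B | 11[1]11#1   read 1 → write _, move +1, go to C
C | 11_[1]1#1
Cell -2 holds 1 when M halts.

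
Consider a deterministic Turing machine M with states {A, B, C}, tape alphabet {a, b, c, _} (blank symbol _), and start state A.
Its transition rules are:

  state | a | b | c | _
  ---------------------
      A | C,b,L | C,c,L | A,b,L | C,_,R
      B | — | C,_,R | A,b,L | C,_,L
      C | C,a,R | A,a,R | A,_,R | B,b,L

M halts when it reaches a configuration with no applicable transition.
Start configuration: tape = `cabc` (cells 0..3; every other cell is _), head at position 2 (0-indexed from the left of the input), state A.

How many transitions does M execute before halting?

A | ca[b]c__   read b → write c, move L, go to C
C | c[a]cc__   read a → write a, move R, go to C
C | ca[c]c__   read c → write _, move R, go to A
A | ca_[c]__   read c → write b, move L, go to A
A | ca[_]b__   read _ → write _, move R, go to C
C | ca_[b]__   read b → write a, move R, go to A
A | ca_a[_]_   read _ → write _, move R, go to C
C | ca_a_[_]   read _ → write b, move L, go to B
B | ca_a[_]b   read _ → write _, move L, go to C
C | ca_[a]_b   read a → write a, move R, go to C
C | ca_a[_]b   read _ → write b, move L, go to B
B | ca_[a]bb
M halts after 11 transitions.

11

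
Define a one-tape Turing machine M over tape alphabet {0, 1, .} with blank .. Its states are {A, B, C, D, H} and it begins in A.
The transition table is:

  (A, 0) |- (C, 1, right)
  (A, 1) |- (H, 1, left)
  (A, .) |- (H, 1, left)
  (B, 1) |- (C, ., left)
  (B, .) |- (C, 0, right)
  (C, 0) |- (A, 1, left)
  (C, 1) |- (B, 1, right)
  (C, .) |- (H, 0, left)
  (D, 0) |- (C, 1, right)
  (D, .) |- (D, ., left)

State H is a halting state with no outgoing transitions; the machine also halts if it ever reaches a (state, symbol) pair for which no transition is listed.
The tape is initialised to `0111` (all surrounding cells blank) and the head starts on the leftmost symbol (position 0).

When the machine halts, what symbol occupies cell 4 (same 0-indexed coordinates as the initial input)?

0

A | [0]111..   read 0 → write 1, move right, go to C
C | 1[1]11..   read 1 → write 1, move right, go to B
B | 11[1]1..   read 1 → write ., move left, go to C
C | 1[1].1..   read 1 → write 1, move right, go to B
B | 11[.]1..   read . → write 0, move right, go to C
C | 110[1]..   read 1 → write 1, move right, go to B
B | 1101[.].   read . → write 0, move right, go to C
C | 11010[.]   read . → write 0, move left, go to H
H | 1101[0]0
Cell 4 holds 0 when M halts.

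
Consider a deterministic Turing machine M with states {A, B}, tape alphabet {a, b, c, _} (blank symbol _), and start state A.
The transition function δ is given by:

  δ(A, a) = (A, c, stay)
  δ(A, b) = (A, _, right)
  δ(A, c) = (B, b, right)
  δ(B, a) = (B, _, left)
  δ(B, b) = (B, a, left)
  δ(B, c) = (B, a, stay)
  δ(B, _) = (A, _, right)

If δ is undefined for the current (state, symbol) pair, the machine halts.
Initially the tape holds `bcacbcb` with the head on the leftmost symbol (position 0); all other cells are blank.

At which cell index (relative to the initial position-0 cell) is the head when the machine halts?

7

state=A head=0 tape=[b]cacbcb_   (A,b)→(A,_,right)
state=A head=1 tape=_[c]acbcb_   (A,c)→(B,b,right)
state=B head=2 tape=_b[a]cbcb_   (B,a)→(B,_,left)
state=B head=1 tape=_[b]_cbcb_   (B,b)→(B,a,left)
state=B head=0 tape=[_]a_cbcb_   (B,_)→(A,_,right)
state=A head=1 tape=_[a]_cbcb_   (A,a)→(A,c,stay)
state=A head=1 tape=_[c]_cbcb_   (A,c)→(B,b,right)
state=B head=2 tape=_b[_]cbcb_   (B,_)→(A,_,right)
state=A head=3 tape=_b_[c]bcb_   (A,c)→(B,b,right)
state=B head=4 tape=_b_b[b]cb_   (B,b)→(B,a,left)
state=B head=3 tape=_b_[b]acb_   (B,b)→(B,a,left)
state=B head=2 tape=_b[_]aacb_   (B,_)→(A,_,right)
state=A head=3 tape=_b_[a]acb_   (A,a)→(A,c,stay)
state=A head=3 tape=_b_[c]acb_   (A,c)→(B,b,right)
state=B head=4 tape=_b_b[a]cb_   (B,a)→(B,_,left)
state=B head=3 tape=_b_[b]_cb_   (B,b)→(B,a,left)
state=B head=2 tape=_b[_]a_cb_   (B,_)→(A,_,right)
state=A head=3 tape=_b_[a]_cb_   (A,a)→(A,c,stay)
state=A head=3 tape=_b_[c]_cb_   (A,c)→(B,b,right)
state=B head=4 tape=_b_b[_]cb_   (B,_)→(A,_,right)
state=A head=5 tape=_b_b_[c]b_   (A,c)→(B,b,right)
state=B head=6 tape=_b_b_b[b]_   (B,b)→(B,a,left)
state=B head=5 tape=_b_b_[b]a_   (B,b)→(B,a,left)
state=B head=4 tape=_b_b[_]aa_   (B,_)→(A,_,right)
state=A head=5 tape=_b_b_[a]a_   (A,a)→(A,c,stay)
state=A head=5 tape=_b_b_[c]a_   (A,c)→(B,b,right)
state=B head=6 tape=_b_b_b[a]_   (B,a)→(B,_,left)
state=B head=5 tape=_b_b_[b]__   (B,b)→(B,a,left)
state=B head=4 tape=_b_b[_]a__   (B,_)→(A,_,right)
state=A head=5 tape=_b_b_[a]__   (A,a)→(A,c,stay)
state=A head=5 tape=_b_b_[c]__   (A,c)→(B,b,right)
state=B head=6 tape=_b_b_b[_]_   (B,_)→(A,_,right)
state=A head=7 tape=_b_b_b_[_]
At halt the head is at cell 7.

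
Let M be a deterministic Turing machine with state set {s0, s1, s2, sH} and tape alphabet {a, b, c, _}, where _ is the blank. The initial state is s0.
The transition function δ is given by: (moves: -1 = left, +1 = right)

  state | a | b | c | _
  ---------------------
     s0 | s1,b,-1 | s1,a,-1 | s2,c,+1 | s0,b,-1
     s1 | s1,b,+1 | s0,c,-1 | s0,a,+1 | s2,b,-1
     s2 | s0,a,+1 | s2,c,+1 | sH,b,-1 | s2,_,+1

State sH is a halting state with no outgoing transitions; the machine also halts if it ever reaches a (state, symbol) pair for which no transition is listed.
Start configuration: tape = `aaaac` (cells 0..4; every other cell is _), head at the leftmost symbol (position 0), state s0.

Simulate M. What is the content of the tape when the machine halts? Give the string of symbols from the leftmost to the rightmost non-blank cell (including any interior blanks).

s0 | ___[a]aaac   read a → write b, move -1, go to s1
s1 | __[_]baaac   read _ → write b, move -1, go to s2
s2 | _[_]bbaaac   read _ → write _, move +1, go to s2
s2 | __[b]baaac   read b → write c, move +1, go to s2
s2 | __c[b]aaac   read b → write c, move +1, go to s2
s2 | __cc[a]aac   read a → write a, move +1, go to s0
s0 | __cca[a]ac   read a → write b, move -1, go to s1
s1 | __cc[a]bac   read a → write b, move +1, go to s1
s1 | __ccb[b]ac   read b → write c, move -1, go to s0
s0 | __cc[b]cac   read b → write a, move -1, go to s1
s1 | __c[c]acac   read c → write a, move +1, go to s0
s0 | __ca[a]cac   read a → write b, move -1, go to s1
s1 | __c[a]bcac   read a → write b, move +1, go to s1
s1 | __cb[b]cac   read b → write c, move -1, go to s0
s0 | __c[b]ccac   read b → write a, move -1, go to s1
s1 | __[c]accac   read c → write a, move +1, go to s0
s0 | __a[a]ccac   read a → write b, move -1, go to s1
s1 | __[a]bccac   read a → write b, move +1, go to s1
s1 | __b[b]ccac   read b → write c, move -1, go to s0
s0 | __[b]cccac   read b → write a, move -1, go to s1
s1 | _[_]acccac   read _ → write b, move -1, go to s2
s2 | [_]bacccac   read _ → write _, move +1, go to s2
s2 | _[b]acccac   read b → write c, move +1, go to s2
s2 | _c[a]cccac   read a → write a, move +1, go to s0
s0 | _ca[c]ccac   read c → write c, move +1, go to s2
s2 | _cac[c]cac   read c → write b, move -1, go to sH
sH | _ca[c]bcac
The non-blank tape span at halt is cacbcac.

cacbcac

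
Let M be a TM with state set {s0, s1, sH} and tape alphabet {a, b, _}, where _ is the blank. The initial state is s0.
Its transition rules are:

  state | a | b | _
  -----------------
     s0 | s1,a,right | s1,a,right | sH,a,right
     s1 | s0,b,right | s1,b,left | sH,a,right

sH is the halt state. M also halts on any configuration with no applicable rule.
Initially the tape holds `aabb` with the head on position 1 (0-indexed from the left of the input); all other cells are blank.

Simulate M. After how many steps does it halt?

state=s0 head=1 tape=a[a]bb__   (s0,a)→(s1,a,right)
state=s1 head=2 tape=aa[b]b__   (s1,b)→(s1,b,left)
state=s1 head=1 tape=a[a]bb__   (s1,a)→(s0,b,right)
state=s0 head=2 tape=ab[b]b__   (s0,b)→(s1,a,right)
state=s1 head=3 tape=aba[b]__   (s1,b)→(s1,b,left)
state=s1 head=2 tape=ab[a]b__   (s1,a)→(s0,b,right)
state=s0 head=3 tape=abb[b]__   (s0,b)→(s1,a,right)
state=s1 head=4 tape=abba[_]_   (s1,_)→(sH,a,right)
state=sH head=5 tape=abbaa[_]
M halts after 8 transitions.

8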